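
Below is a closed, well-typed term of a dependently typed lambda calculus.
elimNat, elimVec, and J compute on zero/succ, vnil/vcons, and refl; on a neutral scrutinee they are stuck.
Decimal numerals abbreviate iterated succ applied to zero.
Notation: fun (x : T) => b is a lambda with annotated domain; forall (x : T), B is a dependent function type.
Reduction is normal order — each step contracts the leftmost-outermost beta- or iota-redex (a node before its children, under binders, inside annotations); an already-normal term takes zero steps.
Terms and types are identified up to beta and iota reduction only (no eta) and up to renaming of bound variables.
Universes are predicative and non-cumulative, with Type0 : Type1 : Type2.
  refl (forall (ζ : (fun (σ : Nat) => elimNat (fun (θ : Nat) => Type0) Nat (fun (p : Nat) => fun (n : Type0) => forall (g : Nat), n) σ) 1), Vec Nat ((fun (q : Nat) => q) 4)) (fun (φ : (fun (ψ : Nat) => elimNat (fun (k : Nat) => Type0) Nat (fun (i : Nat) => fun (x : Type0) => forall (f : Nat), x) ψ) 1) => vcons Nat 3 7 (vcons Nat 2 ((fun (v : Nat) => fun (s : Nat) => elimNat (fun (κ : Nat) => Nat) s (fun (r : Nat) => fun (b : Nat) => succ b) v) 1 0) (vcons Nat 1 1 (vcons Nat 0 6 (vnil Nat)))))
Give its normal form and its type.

resulting normal form:
  refl (forall (ζ : forall (σ : Nat), Nat), Vec Nat 4) (fun (θ : forall (p : Nat), Nat) => vcons Nat 3 7 (vcons Nat 2 1 (vcons Nat 1 1 (vcons Nat 0 6 (vnil Nat)))))
type:
  Eq (forall (ζ : forall (σ : Nat), Nat), Vec Nat 4) (fun (θ : forall (p : Nat), Nat) => vcons Nat 3 7 (vcons Nat 2 1 (vcons Nat 1 1 (vcons Nat 0 6 (vnil Nat))))) (fun (n : forall (g : Nat), Nat) => vcons Nat 3 7 (vcons Nat 2 1 (vcons Nat 1 1 (vcons Nat 0 6 (vnil Nat)))))


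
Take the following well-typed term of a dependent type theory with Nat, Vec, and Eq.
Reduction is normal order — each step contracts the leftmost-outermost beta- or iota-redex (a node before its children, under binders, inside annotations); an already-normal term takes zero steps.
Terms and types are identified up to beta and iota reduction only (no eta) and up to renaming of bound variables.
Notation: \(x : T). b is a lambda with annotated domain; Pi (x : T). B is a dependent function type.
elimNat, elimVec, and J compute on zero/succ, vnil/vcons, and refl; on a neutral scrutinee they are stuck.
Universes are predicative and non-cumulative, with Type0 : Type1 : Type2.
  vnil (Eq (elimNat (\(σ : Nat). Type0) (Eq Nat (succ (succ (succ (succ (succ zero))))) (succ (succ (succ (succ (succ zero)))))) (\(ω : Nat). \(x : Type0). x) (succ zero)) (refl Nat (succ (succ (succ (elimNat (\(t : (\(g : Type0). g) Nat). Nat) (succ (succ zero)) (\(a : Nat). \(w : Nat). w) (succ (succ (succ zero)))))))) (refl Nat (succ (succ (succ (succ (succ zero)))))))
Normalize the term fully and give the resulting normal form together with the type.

reduced normal form:
  vnil (Eq (Eq Nat (succ (succ (succ (succ (succ zero))))) (succ (succ (succ (succ (succ zero)))))) (refl Nat (succ (succ (succ (succ (succ zero)))))) (refl Nat (succ (succ (succ (succ (succ zero)))))))
type:
  Vec (Eq (Eq Nat (succ (succ (succ (succ (succ zero))))) (succ (succ (succ (succ (succ zero)))))) (refl Nat (succ (succ (succ (succ (succ zero)))))) (refl Nat (succ (succ (succ (succ (succ zero))))))) zero


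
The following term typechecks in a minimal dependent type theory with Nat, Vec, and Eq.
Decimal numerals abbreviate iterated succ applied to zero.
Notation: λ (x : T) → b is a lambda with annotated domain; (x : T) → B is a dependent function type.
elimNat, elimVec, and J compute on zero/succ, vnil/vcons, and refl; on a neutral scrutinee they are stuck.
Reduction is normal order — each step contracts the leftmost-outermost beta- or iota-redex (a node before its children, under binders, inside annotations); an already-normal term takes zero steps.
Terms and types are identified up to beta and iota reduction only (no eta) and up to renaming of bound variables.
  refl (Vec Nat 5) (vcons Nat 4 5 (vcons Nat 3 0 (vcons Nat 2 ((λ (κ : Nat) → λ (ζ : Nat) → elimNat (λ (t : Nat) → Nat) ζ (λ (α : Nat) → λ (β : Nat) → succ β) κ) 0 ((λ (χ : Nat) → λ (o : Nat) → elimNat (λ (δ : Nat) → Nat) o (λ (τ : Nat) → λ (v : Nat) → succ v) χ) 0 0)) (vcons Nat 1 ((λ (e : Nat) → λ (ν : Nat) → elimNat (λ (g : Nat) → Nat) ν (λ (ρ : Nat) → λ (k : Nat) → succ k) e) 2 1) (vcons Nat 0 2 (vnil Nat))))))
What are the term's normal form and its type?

normal form:
  refl (Vec Nat 5) (vcons Nat 4 5 (vcons Nat 3 0 (vcons Nat 2 0 (vcons Nat 1 3 (vcons Nat 0 2 (vnil Nat))))))
inferred type:
  Eq (Vec Nat 5) (vcons Nat 4 5 (vcons Nat 3 0 (vcons Nat 2 0 (vcons Nat 1 3 (vcons Nat 0 2 (vnil Nat)))))) (vcons Nat 4 5 (vcons Nat 3 0 (vcons Nat 2 0 (vcons Nat 1 3 (vcons Nat 0 2 (vnil Nat))))))
observation: the first redex contracted is a beta-redex; the normal form is reached in 15 normal-order steps.


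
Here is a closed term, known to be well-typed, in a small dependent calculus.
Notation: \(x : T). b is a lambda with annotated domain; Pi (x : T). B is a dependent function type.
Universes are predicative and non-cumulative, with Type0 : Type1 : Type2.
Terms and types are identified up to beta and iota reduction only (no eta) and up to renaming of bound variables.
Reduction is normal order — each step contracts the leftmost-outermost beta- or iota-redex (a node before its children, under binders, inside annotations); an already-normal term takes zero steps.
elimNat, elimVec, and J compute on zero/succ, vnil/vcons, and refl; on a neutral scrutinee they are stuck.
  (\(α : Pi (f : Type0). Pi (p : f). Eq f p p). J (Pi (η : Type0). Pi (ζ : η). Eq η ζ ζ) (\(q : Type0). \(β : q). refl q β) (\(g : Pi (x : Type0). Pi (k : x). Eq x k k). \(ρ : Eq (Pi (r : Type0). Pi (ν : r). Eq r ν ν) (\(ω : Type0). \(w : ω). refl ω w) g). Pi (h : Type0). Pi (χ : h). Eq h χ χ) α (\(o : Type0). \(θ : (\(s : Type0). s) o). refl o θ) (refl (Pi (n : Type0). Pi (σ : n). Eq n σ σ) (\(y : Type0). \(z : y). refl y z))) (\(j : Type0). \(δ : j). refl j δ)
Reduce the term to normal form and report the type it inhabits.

resulting normal form:
  \(α : Type0). \(f : α). refl α f
inferred type:
  Pi (α : Type0). Pi (f : α). Eq α f f
observation: reduction starts at a beta-redex, and 2 normal-order steps reach the normal form.


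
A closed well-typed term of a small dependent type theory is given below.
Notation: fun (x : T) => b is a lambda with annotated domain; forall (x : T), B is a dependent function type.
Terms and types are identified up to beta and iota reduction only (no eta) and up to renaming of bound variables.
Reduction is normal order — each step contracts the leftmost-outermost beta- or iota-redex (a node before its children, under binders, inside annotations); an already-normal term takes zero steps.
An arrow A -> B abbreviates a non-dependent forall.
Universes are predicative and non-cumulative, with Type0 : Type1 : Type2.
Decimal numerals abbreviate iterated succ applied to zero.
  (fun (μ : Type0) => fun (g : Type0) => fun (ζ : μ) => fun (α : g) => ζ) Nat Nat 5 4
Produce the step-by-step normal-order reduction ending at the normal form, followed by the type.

reduction (normal order):
  (fun (μ : Type0) => fun (g : Type0) => fun (ζ : μ) => fun (α : g) => ζ) Nat Nat 5 4
  ~> (fun (μ : Type0) => fun (g : Nat) => fun (ζ : μ) => g) Nat 5 4
  ~> (fun (μ : Nat) => fun (g : Nat) => μ) 5 4
  ~> (fun (μ : Nat) => 5) 4
  ~> 5
the term's type:
  Nat


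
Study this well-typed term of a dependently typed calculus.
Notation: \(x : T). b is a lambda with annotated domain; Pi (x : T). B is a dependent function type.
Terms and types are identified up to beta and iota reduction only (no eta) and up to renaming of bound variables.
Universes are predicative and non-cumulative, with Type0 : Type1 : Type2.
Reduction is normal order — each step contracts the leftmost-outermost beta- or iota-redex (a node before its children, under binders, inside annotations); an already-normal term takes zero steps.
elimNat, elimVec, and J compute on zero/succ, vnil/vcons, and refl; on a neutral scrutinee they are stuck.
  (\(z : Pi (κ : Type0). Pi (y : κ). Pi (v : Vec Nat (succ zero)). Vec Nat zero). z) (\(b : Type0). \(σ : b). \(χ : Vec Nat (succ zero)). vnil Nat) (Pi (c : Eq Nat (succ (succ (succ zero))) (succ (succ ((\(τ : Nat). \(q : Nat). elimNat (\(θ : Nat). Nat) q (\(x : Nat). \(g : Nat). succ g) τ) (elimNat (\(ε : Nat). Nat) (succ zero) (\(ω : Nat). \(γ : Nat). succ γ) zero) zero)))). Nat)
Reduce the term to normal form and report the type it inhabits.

reduced normal form:
  \(z : Pi (κ : Eq Nat (succ (succ (succ zero))) (succ (succ (succ zero)))). Nat). \(y : Vec Nat (succ zero)). vnil Nat
type:
  Pi (z : Pi (κ : Eq Nat (succ (succ (succ zero))) (succ (succ (succ zero)))). Nat). Pi (y : Vec Nat (succ zero)). Vec Nat zero


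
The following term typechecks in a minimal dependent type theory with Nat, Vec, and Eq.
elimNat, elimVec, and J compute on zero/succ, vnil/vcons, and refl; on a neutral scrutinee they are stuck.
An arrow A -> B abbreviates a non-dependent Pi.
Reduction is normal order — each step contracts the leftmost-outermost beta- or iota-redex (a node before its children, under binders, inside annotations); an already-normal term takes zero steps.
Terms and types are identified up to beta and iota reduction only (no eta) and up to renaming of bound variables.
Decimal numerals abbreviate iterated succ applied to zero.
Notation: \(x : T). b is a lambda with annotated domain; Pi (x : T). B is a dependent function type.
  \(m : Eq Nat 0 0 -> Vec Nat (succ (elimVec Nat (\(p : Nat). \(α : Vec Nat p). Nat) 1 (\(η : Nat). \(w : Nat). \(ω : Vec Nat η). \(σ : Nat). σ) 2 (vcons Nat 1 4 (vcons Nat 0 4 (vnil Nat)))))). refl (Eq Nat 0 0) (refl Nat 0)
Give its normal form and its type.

normal form:
  \(m : Eq Nat 0 0 -> Vec Nat 2). refl (Eq Nat 0 0) (refl Nat 0)
the term's type:
  (Eq Nat 0 0 -> Vec Nat 2) -> Eq (Eq Nat 0 0) (refl Nat 0) (refl Nat 0)
observation: reduction starts at an elimVec iota-redex, and 11 normal-order steps reach the normal form.


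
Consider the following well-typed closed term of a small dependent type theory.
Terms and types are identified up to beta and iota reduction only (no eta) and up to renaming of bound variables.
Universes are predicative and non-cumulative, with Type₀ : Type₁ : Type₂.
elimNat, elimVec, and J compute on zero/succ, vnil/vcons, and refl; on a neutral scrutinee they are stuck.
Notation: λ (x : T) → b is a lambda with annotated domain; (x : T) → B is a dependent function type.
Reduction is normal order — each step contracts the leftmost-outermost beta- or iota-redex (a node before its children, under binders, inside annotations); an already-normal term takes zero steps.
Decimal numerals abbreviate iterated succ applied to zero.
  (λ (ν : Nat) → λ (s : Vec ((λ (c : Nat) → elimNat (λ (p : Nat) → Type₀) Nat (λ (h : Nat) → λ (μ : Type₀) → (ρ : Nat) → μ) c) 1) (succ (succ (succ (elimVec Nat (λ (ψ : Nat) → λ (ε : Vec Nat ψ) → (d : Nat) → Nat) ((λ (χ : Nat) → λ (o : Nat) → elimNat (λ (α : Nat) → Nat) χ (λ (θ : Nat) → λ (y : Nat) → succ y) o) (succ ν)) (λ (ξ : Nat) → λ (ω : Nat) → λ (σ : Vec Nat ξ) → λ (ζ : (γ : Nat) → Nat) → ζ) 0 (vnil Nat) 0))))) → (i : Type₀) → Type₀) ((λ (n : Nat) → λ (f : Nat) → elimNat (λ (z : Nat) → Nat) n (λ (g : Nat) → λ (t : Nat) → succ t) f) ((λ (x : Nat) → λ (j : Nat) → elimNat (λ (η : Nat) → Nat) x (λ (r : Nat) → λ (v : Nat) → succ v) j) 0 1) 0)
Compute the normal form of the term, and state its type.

resulting normal form:
  λ (ν : Vec ((s : Nat) → Nat) 5) → (c : Type₀) → Type₀
type:
  (ν : Vec ((s : Nat) → Nat) 5) → Type₁
observation: the leftmost-outermost redex is a beta-redex, and normalization takes 19 steps.


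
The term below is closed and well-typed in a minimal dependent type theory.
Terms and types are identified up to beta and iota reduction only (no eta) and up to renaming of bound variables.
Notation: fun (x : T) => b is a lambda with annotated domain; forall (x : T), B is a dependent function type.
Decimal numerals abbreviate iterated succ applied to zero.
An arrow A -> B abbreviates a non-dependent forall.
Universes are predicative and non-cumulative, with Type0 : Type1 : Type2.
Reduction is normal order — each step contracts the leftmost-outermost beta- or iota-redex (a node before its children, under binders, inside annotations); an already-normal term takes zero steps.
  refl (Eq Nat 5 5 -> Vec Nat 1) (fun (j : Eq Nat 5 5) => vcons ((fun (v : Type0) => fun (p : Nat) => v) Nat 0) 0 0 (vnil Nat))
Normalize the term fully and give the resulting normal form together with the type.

normal form:
  refl (Eq Nat 5 5 -> Vec Nat 1) (fun (j : Eq Nat 5 5) => vcons Nat 0 0 (vnil Nat))
the term's type:
  Eq (Eq Nat 5 5 -> Vec Nat 1) (fun (j : Eq Nat 5 5) => vcons Nat 0 0 (vnil Nat)) (fun (v : Eq Nat 5 5) => vcons Nat 0 0 (vnil Nat))
observation: the first redex contracted is a beta-redex; the normal form is reached in 2 normal-order steps.


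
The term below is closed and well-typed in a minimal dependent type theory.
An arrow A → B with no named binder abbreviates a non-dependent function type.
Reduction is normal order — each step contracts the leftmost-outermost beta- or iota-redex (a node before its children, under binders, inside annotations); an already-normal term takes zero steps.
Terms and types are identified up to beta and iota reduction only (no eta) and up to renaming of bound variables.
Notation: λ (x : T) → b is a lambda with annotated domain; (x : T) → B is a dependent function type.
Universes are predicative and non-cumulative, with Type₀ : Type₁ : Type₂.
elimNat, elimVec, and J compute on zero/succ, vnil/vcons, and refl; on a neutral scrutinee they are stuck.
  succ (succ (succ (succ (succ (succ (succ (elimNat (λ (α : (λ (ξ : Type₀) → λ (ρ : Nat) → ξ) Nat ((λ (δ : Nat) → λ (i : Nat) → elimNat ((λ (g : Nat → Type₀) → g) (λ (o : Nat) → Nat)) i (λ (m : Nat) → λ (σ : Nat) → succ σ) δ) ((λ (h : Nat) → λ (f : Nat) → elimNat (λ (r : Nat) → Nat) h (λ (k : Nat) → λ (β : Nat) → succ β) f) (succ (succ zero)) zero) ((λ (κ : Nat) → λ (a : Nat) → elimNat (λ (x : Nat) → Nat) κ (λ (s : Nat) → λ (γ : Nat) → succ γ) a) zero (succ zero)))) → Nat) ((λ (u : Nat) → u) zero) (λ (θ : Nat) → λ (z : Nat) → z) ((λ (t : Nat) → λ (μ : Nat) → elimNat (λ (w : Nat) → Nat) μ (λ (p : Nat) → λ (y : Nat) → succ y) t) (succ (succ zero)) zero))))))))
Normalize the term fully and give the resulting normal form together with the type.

reduced normal form:
  succ (succ (succ (succ (succ (succ (succ zero))))))
inferred type:
  Nat
observation: the term reaches its normal form after 19 normal-order steps.


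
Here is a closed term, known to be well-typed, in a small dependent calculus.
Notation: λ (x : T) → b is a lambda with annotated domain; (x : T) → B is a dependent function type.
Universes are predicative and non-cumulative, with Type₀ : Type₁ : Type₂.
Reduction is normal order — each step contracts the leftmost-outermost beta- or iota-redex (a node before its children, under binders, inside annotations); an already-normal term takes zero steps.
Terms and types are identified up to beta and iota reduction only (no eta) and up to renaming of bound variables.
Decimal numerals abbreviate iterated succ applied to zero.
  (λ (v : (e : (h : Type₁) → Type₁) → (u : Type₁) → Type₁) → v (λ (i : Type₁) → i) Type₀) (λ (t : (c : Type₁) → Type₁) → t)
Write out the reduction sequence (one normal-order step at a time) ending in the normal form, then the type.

normal-order reduction sequence:
  (λ (v : (e : (h : Type₁) → Type₁) → (u : Type₁) → Type₁) → v (λ (i : Type₁) → i) Type₀) (λ (t : (c : Type₁) → Type₁) → t)
  ~> (λ (v : (e : Type₁) → Type₁) → v) (λ (h : Type₁) → h) Type₀
  ~> (λ (v : Type₁) → v) Type₀
  ~> Type₀
type:
  Type₁


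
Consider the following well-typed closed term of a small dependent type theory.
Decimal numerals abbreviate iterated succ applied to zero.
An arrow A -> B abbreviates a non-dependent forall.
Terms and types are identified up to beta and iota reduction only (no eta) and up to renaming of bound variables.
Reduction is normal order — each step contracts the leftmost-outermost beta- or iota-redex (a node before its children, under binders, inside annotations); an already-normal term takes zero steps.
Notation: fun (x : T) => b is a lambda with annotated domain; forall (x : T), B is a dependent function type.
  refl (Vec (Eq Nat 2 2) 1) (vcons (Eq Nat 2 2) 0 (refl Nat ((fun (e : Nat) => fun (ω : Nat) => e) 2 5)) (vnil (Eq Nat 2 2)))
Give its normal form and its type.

reduced normal form:
  refl (Vec (Eq Nat 2 2) 1) (vcons (Eq Nat 2 2) 0 (refl Nat 2) (vnil (Eq Nat 2 2)))
inferred type:
  Eq (Vec (Eq Nat 2 2) 1) (vcons (Eq Nat 2 2) 0 (refl Nat 2) (vnil (Eq Nat 2 2))) (vcons (Eq Nat 2 2) 0 (refl Nat 2) (vnil (Eq Nat 2 2)))
observation: the term reaches its normal form after 2 normal-order steps.


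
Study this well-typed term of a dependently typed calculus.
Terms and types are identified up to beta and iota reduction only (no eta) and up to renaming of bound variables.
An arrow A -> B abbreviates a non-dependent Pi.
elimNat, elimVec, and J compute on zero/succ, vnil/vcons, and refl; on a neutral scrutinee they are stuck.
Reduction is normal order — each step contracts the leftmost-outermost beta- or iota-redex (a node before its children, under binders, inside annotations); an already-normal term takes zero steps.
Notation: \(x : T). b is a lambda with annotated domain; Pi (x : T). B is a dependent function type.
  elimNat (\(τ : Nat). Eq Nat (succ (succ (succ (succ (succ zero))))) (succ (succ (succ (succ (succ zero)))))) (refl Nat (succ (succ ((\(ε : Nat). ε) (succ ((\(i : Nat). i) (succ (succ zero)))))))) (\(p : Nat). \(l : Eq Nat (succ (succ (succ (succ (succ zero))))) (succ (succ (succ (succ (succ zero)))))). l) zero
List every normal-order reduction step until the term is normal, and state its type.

reduction (normal order):
  elimNat (\(τ : Nat). Eq Nat (succ (succ (succ (succ (succ zero))))) (succ (succ (succ (succ (succ zero)))))) (refl Nat (succ (succ ((\(ε : Nat). ε) (succ ((\(i : Nat). i) (succ (succ zero)))))))) (\(p : Nat). \(l : Eq Nat (succ (succ (succ (succ (succ zero))))) (succ (succ (succ (succ (succ zero)))))). l) zero
  ~> refl Nat (succ (succ ((\(τ : Nat). τ) (succ ((\(ε : Nat). ε) (succ (succ zero)))))))
  ~> refl Nat (succ (succ (succ ((\(τ : Nat). τ) (succ (succ zero))))))
  ~> refl Nat (succ (succ (succ (succ (succ zero)))))
the term's type:
  Eq Nat (succ (succ (succ (succ (succ zero))))) (succ (succ (succ (succ (succ zero)))))


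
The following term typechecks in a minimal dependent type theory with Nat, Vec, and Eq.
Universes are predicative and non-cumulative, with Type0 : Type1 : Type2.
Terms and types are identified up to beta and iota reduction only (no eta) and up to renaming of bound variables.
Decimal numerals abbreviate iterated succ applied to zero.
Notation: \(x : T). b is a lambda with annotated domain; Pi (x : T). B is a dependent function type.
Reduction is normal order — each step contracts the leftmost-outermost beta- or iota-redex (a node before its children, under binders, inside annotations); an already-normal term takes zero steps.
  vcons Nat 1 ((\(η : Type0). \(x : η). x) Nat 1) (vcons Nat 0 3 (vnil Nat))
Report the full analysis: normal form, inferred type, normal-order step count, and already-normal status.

reduced normal form:
  vcons Nat 1 1 (vcons Nat 0 3 (vnil Nat))
the term's type:
  Vec Nat 2
steps to reach normal form (normal order): 2
already normal: no
first contracted redex: a beta-redex


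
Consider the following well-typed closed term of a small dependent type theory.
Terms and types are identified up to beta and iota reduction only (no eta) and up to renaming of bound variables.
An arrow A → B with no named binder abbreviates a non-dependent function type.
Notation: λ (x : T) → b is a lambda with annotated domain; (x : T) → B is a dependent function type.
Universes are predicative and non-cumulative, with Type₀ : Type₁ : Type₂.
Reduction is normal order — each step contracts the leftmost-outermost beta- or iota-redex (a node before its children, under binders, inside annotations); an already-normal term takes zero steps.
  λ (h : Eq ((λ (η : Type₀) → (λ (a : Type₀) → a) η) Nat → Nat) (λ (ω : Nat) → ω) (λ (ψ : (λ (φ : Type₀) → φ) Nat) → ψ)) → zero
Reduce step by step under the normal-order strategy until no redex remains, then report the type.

normal-order reduction:
  λ (h : Eq ((λ (η : Type₀) → (λ (a : Type₀) → a) η) Nat → Nat) (λ (ω : Nat) → ω) (λ (ψ : (λ (φ : Type₀) → φ) Nat) → ψ)) → zero
  ~> λ (h : Eq ((λ (η : Type₀) → η) Nat → Nat) (λ (a : Nat) → a) (λ (ω : (λ (ψ : Type₀) → ψ) Nat) → ω)) → zero
  ~> λ (h : Eq (Nat → Nat) (λ (η : Nat) → η) (λ (a : (λ (ω : Type₀) → ω) Nat) → a)) → zero
  ~> λ (h : Eq (Nat → Nat) (λ (η : Nat) → η) (λ (a : Nat) → a)) → zero
type:
  Eq (Nat → Nat) (λ (h : Nat) → h) (λ (η : Nat) → η) → Nat


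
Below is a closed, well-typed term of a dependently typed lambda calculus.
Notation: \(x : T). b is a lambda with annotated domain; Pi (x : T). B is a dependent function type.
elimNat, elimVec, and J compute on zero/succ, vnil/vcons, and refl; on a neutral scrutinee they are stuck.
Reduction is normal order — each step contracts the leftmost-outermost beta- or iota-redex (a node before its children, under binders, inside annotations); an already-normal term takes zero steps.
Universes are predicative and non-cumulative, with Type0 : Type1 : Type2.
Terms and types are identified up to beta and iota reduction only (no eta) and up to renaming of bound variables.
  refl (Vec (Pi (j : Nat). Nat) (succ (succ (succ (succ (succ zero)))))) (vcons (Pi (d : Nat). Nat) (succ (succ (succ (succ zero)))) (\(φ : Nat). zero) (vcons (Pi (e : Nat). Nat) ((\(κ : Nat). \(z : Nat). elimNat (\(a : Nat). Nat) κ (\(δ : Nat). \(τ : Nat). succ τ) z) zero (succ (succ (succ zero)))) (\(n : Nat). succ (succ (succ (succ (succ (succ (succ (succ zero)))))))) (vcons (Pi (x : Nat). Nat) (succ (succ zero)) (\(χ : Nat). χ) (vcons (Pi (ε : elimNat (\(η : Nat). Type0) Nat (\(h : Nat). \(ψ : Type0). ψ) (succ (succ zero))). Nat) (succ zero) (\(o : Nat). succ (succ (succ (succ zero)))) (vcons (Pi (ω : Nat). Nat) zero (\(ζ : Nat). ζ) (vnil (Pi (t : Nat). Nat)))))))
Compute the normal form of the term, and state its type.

normal form:
  refl (Vec (Pi (j : Nat). Nat) (succ (succ (succ (succ (succ zero)))))) (vcons (Pi (d : Nat). Nat) (succ (succ (succ (succ zero)))) (\(φ : Nat). zero) (vcons (Pi (e : Nat). Nat) (succ (succ (succ zero))) (\(κ : Nat). succ (succ (succ (succ (succ (succ (succ (succ zero)))))))) (vcons (Pi (z : Nat). Nat) (succ (succ zero)) (\(a : Nat). a) (vcons (Pi (δ : Nat). Nat) (succ zero) (\(τ : Nat). succ (succ (succ (succ zero)))) (vcons (Pi (n : Nat). Nat) zero (\(x : Nat). x) (vnil (Pi (χ : Nat). Nat)))))))
the term's type:
  Eq (Vec (Pi (j : Nat). Nat) (succ (succ (succ (succ (succ zero)))))) (vcons (Pi (d : Nat). Nat) (succ (succ (succ (succ zero)))) (\(φ : Nat). zero) (vcons (Pi (e : Nat). Nat) (succ (succ (succ zero))) (\(κ : Nat). succ (succ (succ (succ (succ (succ (succ (succ zero)))))))) (vcons (Pi (z : Nat). Nat) (succ (succ zero)) (\(a : Nat). a) (vcons (Pi (δ : Nat). Nat) (succ zero) (\(τ : Nat). succ (succ (succ (succ zero)))) (vcons (Pi (n : Nat). Nat) zero (\(x : Nat). x) (vnil (Pi (χ : Nat). Nat))))))) (vcons (Pi (ε : Nat). Nat) (succ (succ (succ (succ zero)))) (\(η : Nat). zero) (vcons (Pi (h : Nat). Nat) (succ (succ (succ zero))) (\(ψ : Nat). succ (succ (succ (succ (succ (succ (succ (succ zero)))))))) (vcons (Pi (o : Nat). Nat) (succ (succ zero)) (\(ω : Nat). ω) (vcons (Pi (ζ : Nat). Nat) (succ zero) (\(t : Nat). succ (succ (succ (succ zero)))) (vcons (Pi (u : Nat). Nat) zero (\(σ : Nat). σ) (vnil (Pi (y : Nat). Nat)))))))
observation: reduction starts at a beta-redex, and 19 normal-order steps reach the normal form.


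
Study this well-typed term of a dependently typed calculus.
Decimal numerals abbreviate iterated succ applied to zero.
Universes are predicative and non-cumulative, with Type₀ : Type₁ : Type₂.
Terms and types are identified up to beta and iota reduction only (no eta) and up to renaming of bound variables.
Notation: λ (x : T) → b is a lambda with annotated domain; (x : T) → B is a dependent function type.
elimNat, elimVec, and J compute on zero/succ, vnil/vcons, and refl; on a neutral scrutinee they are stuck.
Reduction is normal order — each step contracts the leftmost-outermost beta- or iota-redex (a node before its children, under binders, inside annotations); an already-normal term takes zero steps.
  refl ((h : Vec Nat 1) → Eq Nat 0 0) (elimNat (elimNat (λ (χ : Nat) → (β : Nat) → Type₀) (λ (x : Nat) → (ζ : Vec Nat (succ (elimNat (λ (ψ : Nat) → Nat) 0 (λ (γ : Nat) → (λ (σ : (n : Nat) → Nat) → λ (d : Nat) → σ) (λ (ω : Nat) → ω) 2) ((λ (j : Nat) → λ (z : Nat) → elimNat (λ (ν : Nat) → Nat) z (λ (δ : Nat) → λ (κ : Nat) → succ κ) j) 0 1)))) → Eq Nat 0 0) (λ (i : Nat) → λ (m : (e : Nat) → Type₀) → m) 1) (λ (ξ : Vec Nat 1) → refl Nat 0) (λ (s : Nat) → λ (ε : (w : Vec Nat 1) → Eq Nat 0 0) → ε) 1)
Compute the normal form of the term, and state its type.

reduced normal form:
  refl ((h : Vec Nat 1) → Eq Nat 0 0) (λ (χ : Vec Nat 1) → refl Nat 0)
type:
  Eq ((h : Vec Nat 1) → Eq Nat 0 0) (λ (χ : Vec Nat 1) → refl Nat 0) (λ (β : Vec Nat 1) → refl Nat 0)


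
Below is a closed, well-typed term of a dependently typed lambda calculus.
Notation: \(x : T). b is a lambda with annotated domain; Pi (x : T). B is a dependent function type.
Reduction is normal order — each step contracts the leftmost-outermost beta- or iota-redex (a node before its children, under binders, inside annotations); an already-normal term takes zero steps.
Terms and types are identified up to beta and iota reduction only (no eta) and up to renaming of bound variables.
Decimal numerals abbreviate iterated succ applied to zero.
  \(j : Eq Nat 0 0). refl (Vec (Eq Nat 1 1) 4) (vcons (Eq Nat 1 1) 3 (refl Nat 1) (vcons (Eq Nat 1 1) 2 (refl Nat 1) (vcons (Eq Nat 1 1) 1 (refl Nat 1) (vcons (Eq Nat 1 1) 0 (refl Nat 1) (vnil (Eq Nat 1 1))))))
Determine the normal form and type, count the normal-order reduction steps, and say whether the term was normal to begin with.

resulting normal form:
  \(j : Eq Nat 0 0). refl (Vec (Eq Nat 1 1) 4) (vcons (Eq Nat 1 1) 3 (refl Nat 1) (vcons (Eq Nat 1 1) 2 (refl Nat 1) (vcons (Eq Nat 1 1) 1 (refl Nat 1) (vcons (Eq Nat 1 1) 0 (refl Nat 1) (vnil (Eq Nat 1 1))))))
the term's type:
  Pi (j : Eq Nat 0 0). Eq (Vec (Eq Nat 1 1) 4) (vcons (Eq Nat 1 1) 3 (refl Nat 1) (vcons (Eq Nat 1 1) 2 (refl Nat 1) (vcons (Eq Nat 1 1) 1 (refl Nat 1) (vcons (Eq Nat 1 1) 0 (refl Nat 1) (vnil (Eq Nat 1 1)))))) (vcons (Eq Nat 1 1) 3 (refl Nat 1) (vcons (Eq Nat 1 1) 2 (refl Nat 1) (vcons (Eq Nat 1 1) 1 (refl Nat 1) (vcons (Eq Nat 1 1) 0 (refl Nat 1) (vnil (Eq Nat 1 1))))))
reduction steps (normal order): 0
term was already normal: yes


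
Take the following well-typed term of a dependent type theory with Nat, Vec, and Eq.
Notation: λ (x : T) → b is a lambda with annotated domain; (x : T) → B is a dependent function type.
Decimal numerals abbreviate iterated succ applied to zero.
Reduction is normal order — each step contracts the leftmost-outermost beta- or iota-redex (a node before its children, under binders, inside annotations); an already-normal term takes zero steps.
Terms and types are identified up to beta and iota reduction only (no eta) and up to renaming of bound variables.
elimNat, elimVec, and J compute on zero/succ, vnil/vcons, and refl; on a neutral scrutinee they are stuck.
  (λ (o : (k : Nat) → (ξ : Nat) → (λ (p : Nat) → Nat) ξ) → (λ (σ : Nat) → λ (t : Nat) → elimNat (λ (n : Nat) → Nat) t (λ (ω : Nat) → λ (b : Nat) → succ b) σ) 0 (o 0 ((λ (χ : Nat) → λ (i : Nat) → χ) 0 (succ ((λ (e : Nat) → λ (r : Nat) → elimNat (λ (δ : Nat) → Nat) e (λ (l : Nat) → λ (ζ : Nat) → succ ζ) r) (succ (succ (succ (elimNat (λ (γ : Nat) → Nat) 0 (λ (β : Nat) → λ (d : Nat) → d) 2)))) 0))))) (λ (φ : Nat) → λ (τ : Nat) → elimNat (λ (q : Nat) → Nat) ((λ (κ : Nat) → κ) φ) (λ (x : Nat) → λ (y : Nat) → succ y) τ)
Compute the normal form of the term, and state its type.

normal form:
  0
inferred type:
  Nat


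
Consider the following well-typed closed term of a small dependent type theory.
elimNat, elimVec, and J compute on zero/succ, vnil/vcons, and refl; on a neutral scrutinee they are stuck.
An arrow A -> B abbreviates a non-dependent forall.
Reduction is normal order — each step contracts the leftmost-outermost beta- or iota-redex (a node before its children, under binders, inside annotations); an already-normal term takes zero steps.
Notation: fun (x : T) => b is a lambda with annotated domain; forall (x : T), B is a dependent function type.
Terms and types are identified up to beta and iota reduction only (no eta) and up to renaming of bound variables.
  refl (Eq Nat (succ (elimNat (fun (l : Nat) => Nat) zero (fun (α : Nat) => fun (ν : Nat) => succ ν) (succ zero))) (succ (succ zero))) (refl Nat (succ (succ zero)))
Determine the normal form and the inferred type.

normal form:
  refl (Eq Nat (succ (succ zero)) (succ (succ zero))) (refl Nat (succ (succ zero)))
inferred type:
  Eq (Eq Nat (succ (succ zero)) (succ (succ zero))) (refl Nat (succ (succ zero))) (refl Nat (succ (succ zero)))


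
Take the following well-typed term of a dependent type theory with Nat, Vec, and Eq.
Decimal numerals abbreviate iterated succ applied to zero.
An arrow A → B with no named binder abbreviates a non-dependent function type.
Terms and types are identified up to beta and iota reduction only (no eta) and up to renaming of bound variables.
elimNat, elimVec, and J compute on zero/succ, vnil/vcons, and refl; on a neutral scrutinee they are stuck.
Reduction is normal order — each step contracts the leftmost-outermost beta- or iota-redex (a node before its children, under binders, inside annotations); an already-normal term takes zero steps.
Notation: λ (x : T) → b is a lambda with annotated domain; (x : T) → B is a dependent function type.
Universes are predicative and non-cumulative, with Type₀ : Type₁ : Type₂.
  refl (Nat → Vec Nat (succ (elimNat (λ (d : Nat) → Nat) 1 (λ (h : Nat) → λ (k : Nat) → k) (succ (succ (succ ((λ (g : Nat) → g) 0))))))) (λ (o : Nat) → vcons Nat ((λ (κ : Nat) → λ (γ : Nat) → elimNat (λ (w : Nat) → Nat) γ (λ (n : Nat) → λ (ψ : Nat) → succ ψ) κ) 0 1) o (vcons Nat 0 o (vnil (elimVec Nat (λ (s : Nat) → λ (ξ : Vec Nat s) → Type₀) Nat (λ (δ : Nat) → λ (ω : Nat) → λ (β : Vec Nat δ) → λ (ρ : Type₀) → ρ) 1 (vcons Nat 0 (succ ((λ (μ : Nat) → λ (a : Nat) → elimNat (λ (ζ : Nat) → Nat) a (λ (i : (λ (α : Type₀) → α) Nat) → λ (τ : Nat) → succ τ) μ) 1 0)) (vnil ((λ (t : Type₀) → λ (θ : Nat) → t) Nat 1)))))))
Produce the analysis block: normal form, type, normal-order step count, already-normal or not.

resulting normal form:
  refl (Nat → Vec Nat 2) (λ (d : Nat) → vcons Nat 1 d (vcons Nat 0 d (vnil Nat)))
the term's type:
  Eq (Nat → Vec Nat 2) (λ (d : Nat) → vcons Nat 1 d (vcons Nat 0 d (vnil Nat))) (λ (h : Nat) → vcons Nat 1 h (vcons Nat 0 h (vnil Nat)))
steps to reach normal form (normal order): 20
already normal: no
first redex: an elimNat iota-redex


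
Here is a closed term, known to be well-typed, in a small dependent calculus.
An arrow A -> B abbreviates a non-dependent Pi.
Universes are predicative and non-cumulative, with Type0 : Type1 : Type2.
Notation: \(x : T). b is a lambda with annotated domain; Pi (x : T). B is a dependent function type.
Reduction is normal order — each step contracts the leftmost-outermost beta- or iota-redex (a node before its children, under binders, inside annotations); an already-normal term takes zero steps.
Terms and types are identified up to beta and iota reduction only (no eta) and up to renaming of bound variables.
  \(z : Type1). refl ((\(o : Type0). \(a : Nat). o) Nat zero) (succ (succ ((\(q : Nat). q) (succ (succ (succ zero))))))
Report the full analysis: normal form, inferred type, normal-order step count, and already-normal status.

resulting normal form:
  \(z : Type1). refl Nat (succ (succ (succ (succ (succ zero)))))
inferred type:
  Type1 -> Eq Nat (succ (succ (succ (succ (succ zero))))) (succ (succ (succ (succ (succ zero)))))
reduction steps (normal order): 3
started in normal form: no
first contracted redex: a beta-redex


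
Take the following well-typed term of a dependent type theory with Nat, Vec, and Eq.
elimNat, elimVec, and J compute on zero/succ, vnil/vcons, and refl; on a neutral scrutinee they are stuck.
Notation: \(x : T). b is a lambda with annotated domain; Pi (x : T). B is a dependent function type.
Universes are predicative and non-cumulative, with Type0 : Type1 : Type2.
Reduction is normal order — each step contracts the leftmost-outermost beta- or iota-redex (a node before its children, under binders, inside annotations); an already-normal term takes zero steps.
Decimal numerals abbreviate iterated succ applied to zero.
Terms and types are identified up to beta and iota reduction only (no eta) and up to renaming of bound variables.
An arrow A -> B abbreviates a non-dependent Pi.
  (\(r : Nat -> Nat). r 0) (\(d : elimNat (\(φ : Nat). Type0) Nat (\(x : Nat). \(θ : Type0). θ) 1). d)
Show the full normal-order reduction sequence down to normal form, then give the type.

normal-order reduction sequence:
  (\(r : Nat -> Nat). r 0) (\(d : elimNat (\(φ : Nat). Type0) Nat (\(x : Nat). \(θ : Type0). θ) 1). d)
  ~> (\(r : elimNat (\(d : Nat). Type0) Nat (\(φ : Nat). \(x : Type0). x) 1). r) 0
  ~> 0
the term's type:
  Nat


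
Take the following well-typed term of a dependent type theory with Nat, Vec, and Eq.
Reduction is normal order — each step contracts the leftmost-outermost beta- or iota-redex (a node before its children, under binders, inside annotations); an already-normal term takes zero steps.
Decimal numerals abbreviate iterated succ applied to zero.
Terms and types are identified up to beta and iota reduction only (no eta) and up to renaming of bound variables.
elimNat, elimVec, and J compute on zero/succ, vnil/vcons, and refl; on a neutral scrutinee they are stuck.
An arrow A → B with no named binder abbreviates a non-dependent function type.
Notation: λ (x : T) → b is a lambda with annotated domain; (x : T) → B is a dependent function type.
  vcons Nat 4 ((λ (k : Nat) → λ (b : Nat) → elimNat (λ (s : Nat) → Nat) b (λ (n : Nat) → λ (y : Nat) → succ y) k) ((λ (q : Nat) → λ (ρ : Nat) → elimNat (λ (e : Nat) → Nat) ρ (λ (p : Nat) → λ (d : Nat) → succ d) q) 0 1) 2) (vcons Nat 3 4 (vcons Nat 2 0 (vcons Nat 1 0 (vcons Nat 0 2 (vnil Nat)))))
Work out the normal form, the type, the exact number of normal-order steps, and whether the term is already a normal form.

reduced normal form:
  vcons Nat 4 3 (vcons Nat 3 4 (vcons Nat 2 0 (vcons Nat 1 0 (vcons Nat 0 2 (vnil Nat)))))
type:
  Vec Nat 5
steps to reach normal form (normal order): 9
started in normal form: no
first redex: a beta-redex


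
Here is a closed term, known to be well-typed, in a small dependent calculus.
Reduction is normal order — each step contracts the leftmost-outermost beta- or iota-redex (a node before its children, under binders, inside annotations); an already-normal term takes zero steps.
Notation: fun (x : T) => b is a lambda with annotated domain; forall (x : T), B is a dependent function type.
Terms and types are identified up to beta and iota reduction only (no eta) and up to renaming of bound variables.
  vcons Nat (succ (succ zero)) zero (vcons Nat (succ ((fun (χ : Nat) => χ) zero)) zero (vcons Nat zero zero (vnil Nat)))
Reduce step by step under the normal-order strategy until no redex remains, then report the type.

normal-order reduction sequence:
  vcons Nat (succ (succ zero)) zero (vcons Nat (succ ((fun (χ : Nat) => χ) zero)) zero (vcons Nat zero zero (vnil Nat)))
  ~> vcons Nat (succ (succ zero)) zero (vcons Nat (succ zero) zero (vcons Nat zero zero (vnil Nat)))
the term's type:
  Vec Nat (succ (succ (succ zero)))


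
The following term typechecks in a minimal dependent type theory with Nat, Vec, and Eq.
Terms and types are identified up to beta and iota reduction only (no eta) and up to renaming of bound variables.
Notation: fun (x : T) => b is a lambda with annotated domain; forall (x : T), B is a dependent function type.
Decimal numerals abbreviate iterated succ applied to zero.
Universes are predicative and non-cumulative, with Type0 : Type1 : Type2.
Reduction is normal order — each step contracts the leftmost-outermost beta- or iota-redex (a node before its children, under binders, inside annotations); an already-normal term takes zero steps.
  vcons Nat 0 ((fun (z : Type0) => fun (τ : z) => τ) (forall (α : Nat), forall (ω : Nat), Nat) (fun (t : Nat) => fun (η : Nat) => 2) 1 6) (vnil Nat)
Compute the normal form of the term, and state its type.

reduced normal form:
  vcons Nat 0 2 (vnil Nat)
type:
  Vec Nat 1
observation: 4 normal-order steps separate the term from its normal form.


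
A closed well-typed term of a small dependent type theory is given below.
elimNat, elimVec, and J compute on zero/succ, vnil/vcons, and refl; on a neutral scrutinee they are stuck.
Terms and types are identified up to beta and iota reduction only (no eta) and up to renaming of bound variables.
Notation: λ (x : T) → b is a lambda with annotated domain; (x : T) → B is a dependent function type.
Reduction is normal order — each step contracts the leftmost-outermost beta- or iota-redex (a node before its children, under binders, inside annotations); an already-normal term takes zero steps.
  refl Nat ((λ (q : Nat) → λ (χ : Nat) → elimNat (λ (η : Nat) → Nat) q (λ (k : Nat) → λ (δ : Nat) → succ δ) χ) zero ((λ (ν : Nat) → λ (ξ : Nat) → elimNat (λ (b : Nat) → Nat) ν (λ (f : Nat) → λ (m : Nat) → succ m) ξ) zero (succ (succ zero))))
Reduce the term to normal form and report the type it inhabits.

normal form:
  refl Nat (succ (succ zero))
type:
  Eq Nat (succ (succ zero)) (succ (succ zero))
observation: 18 normal-order steps separate the term from its normal form.


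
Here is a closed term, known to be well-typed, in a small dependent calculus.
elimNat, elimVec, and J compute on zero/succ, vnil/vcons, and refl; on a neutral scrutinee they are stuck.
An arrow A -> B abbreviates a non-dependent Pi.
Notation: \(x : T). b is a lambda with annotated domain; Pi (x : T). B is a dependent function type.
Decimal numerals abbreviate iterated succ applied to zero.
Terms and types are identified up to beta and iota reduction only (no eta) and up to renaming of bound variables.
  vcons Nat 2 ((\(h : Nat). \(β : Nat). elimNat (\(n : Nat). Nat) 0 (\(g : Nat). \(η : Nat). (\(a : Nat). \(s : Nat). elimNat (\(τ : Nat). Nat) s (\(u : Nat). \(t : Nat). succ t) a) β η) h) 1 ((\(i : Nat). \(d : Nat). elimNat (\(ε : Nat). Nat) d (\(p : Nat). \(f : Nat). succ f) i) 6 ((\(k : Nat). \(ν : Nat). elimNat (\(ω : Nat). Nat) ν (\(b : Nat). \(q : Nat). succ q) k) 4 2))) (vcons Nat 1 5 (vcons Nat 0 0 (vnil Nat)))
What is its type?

the term's type:
  Vec Nat 3


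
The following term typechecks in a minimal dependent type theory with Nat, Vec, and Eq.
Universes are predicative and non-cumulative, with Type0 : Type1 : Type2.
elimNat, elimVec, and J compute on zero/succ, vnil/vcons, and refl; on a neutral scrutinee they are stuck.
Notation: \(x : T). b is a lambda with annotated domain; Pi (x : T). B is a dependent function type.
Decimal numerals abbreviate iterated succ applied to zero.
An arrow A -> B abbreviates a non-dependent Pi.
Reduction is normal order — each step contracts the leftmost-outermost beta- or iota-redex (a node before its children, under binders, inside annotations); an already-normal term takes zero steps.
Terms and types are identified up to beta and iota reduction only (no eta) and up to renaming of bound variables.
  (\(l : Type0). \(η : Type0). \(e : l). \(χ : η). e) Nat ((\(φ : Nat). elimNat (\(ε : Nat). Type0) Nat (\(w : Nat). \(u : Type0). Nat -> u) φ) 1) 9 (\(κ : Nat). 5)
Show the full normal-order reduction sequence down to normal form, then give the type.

normal-order reduction sequence:
  (\(l : Type0). \(η : Type0). \(e : l). \(χ : η). e) Nat ((\(φ : Nat). elimNat (\(ε : Nat). Type0) Nat (\(w : Nat). \(u : Type0). Nat -> u) φ) 1) 9 (\(κ : Nat). 5)
  ~> (\(l : Type0). \(η : Nat). \(e : l). η) ((\(χ : Nat). elimNat (\(φ : Nat). Type0) Nat (\(ε : Nat). \(w : Type0). Nat -> w) χ) 1) 9 (\(u : Nat). 5)
  ~> (\(l : Nat). \(η : (\(e : Nat). elimNat (\(χ : Nat). Type0) Nat (\(φ : Nat). \(ε : Type0). Nat -> ε) e) 1). l) 9 (\(w : Nat). 5)
  ~> (\(l : (\(η : Nat). elimNat (\(e : Nat). Type0) Nat (\(χ : Nat). \(φ : Type0). Nat -> φ) η) 1). 9) (\(ε : Nat). 5)
  ~> 9
the term's type:
  Nat
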